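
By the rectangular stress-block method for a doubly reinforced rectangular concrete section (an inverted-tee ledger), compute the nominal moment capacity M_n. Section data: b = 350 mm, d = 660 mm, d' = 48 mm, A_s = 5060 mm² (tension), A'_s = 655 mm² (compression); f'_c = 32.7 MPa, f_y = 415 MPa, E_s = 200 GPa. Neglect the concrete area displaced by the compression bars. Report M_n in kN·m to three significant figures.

M_n ≈ 1200 kN·m

Assume both tension and compression steel yield.
Net tension couple steel: A_s − A'_s = 4405 mm².
a = (A_s − A'_s) f_y / (0.85 f'_c b) = 1828075/(0.85 × 32.7 × 350) = 187.91 mm.
c = a/β₁ = 187.91/0.816 = 230.28 mm; ε'_s = 0.003(c − d')/c = 0.0024 ≥ f_y/E_s = 0.0021, so compression steel does yield.
M_n = (A_s − A'_s) f_y (d − a/2) + A'_s f_y (d − d') = [1828075 × (660 − 93.955) + 271825 × (660 − 48)] × 10⁻⁶ = 1034.77 + 166.36 = 1201.13 kN·m.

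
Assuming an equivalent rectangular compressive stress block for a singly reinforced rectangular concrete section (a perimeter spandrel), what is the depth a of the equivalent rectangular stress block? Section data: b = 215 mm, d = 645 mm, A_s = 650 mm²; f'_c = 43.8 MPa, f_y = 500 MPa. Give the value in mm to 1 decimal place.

a ≈ 40.6 mm

T = A_s f_y = 650 × 500 = 325000 N = 325 kN.
Setting C = 0.85 f'_c a b equal to T: a = 325000/(0.85 × 43.8 × 215) = 40.6 mm.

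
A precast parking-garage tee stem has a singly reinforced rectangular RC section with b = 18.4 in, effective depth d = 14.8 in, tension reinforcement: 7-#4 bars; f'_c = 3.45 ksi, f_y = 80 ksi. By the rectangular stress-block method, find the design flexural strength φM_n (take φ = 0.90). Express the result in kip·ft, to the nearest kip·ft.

φM_n ≈ 116 kip·ft

A_s = 7 × 0.2 = 1.4 in².
T = A_s f_y = 1.4 × 80 = 112 kips.
a = T/(0.85 f'_c b) = 112/(0.85 × 3.45 × 18.4) = 2.076 in.
M_n = T(d − a/2) = 112 × (14.8 − 1.038) = 1541.3 kip·in = 1541.3/12 = 128.44 kip·ft.
φM_n = 0.90 × 128.44 = 115.60 kip·ft.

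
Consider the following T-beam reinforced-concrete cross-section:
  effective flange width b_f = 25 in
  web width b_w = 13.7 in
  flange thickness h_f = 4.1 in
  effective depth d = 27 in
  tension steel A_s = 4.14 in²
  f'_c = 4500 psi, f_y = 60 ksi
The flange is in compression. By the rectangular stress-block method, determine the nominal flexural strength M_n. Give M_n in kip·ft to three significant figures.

Tension: T = A_s f_y = 4.14 × 60 = 248.4 kips.
Try a within the flange: a = T/(0.85 f'_c b_f) = 248.4/(0.85 × 4.5 × 25) = 2.598 in.
Since a = 2.598 ≤ h_f = 4.1 in, the stress block lies entirely in the flange; analyse as a rectangular beam of width b_f.
M_n = T(d − a/2) = 248.4 × (27 − 1.299) = 6384.1 kip·in.
M_n = 6384.1/12 = 532.01 kip·ft.

M_n ≈ 532 kip·ft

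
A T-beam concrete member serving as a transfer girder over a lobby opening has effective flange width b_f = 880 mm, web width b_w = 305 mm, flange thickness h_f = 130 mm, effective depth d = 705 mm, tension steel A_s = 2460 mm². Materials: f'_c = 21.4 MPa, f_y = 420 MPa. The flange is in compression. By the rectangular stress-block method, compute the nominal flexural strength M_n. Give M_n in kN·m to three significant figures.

Tension: T = A_s f_y = 2460 × 420 = 1033200 N.
Try a within the flange: a = T/(0.85 f'_c b_f) = 1033200/(0.85 × 21.4 × 880) = 64.55 mm.
Since a = 64.55 ≤ h_f = 130 mm, the stress block lies entirely in the flange; analyse as a rectangular beam of width b_f.
M_n = T(d − a/2) = 1033200 × (705 − 32.275) = 695.06 × 10⁶ N·mm.
M_n = 695.06 kN·m.

M_n ≈ 695 kN·m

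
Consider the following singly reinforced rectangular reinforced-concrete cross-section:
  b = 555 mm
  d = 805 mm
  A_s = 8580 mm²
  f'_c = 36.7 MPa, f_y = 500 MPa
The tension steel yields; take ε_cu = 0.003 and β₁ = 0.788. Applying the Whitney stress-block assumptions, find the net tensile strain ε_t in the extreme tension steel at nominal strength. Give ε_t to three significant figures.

ε_t ≈ 0.00468

a = A_s f_y/(0.85 f'_c b) = 247.79 mm.
β₁ = 0.788, so c = a/β₁ = 247.79/0.788 = 314.45 mm.
From the linear strain diagram with ε_cu = 0.003: ε_t = 0.003 (d − c)/c = 0.003 × (805 − 314.45)/314.45 = 0.00468.
ε_t is between 0.004 and 0.005 — transition zone.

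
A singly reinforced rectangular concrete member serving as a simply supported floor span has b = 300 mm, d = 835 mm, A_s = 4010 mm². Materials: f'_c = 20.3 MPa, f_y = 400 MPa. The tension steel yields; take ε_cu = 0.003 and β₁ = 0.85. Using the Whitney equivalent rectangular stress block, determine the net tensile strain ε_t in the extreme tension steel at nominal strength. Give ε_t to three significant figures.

a = A_s f_y/(0.85 f'_c b) = 309.86 mm.
β₁ = 0.85, so c = a/β₁ = 309.86/0.85 = 364.54 mm.
From the linear strain diagram with ε_cu = 0.003: ε_t = 0.003 (d − c)/c = 0.003 × (835 − 364.54)/364.54 = 0.00387.
ε_t < 0.004 — the section is over-reinforced for flexure under ACI limits.

ε_t ≈ 0.00387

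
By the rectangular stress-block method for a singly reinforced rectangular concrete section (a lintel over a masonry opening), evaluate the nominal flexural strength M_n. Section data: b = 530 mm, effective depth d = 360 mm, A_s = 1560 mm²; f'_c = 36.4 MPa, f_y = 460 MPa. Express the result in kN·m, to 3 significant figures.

T = A_s f_y = 1560 × 460 = 717600 N = 717.6 kN.
From C = T: a = T/(0.85 f'_c b) = 717600/(0.85 × 36.4 × 530) = 43.76 mm.
M_n = T(d − a/2) = 717.6 kN × (360 − 21.88) mm = 242.63 kN·m.

M_n ≈ 243 kN·m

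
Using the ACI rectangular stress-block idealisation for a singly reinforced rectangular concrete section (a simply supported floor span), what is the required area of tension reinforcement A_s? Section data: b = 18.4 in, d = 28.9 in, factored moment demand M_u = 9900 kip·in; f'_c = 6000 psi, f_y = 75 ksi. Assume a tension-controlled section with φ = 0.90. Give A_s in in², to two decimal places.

M_n = M_u/φ = 9900/0.90 = 11000 kip·in.
From M_n = 0.85 f'_c a b (d − a/2):
a = d − √(d² − 2M_n/(0.85 f'_c b)) = 28.9 − √(28.9² − 2 × 11000/(0.85 × 6 × 18.4)) = 4.389 in.
A_s = 0.85 f'_c a b / f_y = 0.85 × 6 × 4.389 × 18.4 / 75 = 5.492 in².

A_s ≈ 5.49 in²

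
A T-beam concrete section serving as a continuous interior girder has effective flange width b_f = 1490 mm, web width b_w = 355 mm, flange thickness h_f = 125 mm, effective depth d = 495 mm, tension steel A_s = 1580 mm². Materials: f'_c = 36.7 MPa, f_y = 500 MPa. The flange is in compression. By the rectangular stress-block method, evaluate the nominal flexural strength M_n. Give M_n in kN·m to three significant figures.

M_n ≈ 384 kN·m

Tension: T = A_s f_y = 1580 × 500 = 790000 N.
Try a within the flange: a = T/(0.85 f'_c b_f) = 790000/(0.85 × 36.7 × 1490) = 17.00 mm.
Since a = 17.00 ≤ h_f = 125 mm, the stress block lies entirely in the flange; analyse as a rectangular beam of width b_f.
M_n = T(d − a/2) = 790000 × (495 − 8.5) = 384.34 × 10⁶ N·mm.
M_n = 384.34 kN·m.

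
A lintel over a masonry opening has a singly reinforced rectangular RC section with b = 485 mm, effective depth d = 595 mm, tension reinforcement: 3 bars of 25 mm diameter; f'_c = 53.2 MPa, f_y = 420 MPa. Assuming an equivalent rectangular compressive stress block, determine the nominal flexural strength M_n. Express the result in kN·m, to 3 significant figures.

A_s = 3 × 491 = 1473 mm².
T = A_s f_y = 1473 × 420 = 618660 N = 618.66 kN.
From C = T: a = T/(0.85 f'_c b) = 618660/(0.85 × 53.2 × 485) = 28.21 mm.
M_n = T(d − a/2) = 618.66 kN × (595 − 14.105) mm = 359.38 kN·m.

M_n ≈ 359 kN·m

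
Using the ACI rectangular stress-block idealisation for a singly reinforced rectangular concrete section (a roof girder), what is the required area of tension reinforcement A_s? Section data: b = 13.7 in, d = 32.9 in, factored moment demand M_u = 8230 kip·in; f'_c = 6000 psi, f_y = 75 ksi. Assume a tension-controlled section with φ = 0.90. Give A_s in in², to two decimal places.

M_n = M_u/φ = 8230/0.90 = 9144.44 kip·in.
From M_n = 0.85 f'_c a b (d − a/2):
a = d − √(d² − 2M_n/(0.85 f'_c b)) = 32.9 − √(32.9² − 2 × 9144.44/(0.85 × 6 × 13.7)) = 4.253 in.
A_s = 0.85 f'_c a b / f_y = 0.85 × 6 × 4.253 × 13.7 / 75 = 3.962 in².

A_s ≈ 3.96 in²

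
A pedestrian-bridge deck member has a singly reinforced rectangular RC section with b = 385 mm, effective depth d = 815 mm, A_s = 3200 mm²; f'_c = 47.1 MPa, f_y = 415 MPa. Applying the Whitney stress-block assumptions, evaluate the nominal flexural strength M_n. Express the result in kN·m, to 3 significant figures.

M_n ≈ 1030 kN·m

T = A_s f_y = 3200 × 415 = 1328000 N = 1328 kN.
From C = T: a = T/(0.85 f'_c b) = 1328000/(0.85 × 47.1 × 385) = 86.16 mm.
M_n = T(d − a/2) = 1328 kN × (815 − 43.08) mm = 1025.11 kN·m.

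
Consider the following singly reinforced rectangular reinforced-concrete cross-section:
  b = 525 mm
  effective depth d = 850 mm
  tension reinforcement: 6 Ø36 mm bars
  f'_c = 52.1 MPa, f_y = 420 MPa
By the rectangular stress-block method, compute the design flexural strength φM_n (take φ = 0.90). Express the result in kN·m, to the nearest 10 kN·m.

φM_n ≈ 1840 kN·m

A_s = 6 × 1018 = 6108 mm².
T = A_s f_y = 6108 × 420 = 2565360 N = 2565.36 kN.
From C = T: a = T/(0.85 f'_c b) = 2565360/(0.85 × 52.1 × 525) = 110.34 mm.
M_n = T(d − a/2) = 2565.36 kN × (850 − 55.17) mm = 2039.03 kN·m.
φM_n = 0.90 × 2039.03 = 1835.13 kN·m.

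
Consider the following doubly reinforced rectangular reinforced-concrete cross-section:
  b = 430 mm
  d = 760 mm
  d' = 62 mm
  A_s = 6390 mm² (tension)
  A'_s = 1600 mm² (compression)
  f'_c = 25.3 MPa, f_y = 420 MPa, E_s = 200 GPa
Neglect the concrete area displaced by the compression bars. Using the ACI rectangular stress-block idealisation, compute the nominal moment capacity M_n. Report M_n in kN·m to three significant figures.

Assume both tension and compression steel yield.
Net tension couple steel: A_s − A'_s = 4790 mm².
a = (A_s − A'_s) f_y / (0.85 f'_c b) = 2011800/(0.85 × 25.3 × 430) = 217.56 mm.
c = a/β₁ = 217.56/0.85 = 255.95 mm; ε'_s = 0.003(c − d')/c = 0.0023 ≥ f_y/E_s = 0.0021, so compression steel does yield.
M_n = (A_s − A'_s) f_y (d − a/2) + A'_s f_y (d − d') = [2011800 × (760 − 108.78) + 672000 × (760 − 62)] × 10⁻⁶ = 1310.12 + 469.06 = 1779.18 kN·m.

M_n ≈ 1780 kN·m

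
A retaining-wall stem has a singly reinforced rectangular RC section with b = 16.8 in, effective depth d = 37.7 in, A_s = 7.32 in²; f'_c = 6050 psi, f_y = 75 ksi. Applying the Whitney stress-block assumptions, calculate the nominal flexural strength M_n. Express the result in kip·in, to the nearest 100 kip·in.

T = A_s f_y = 7.32 × 75 = 549 kips.
a = T/(0.85 f'_c b) = 549/(0.85 × 6.05 × 16.8) = 6.355 in.
M_n = T(d − a/2) = 549 × (37.7 − 3.1775) = 18952.9 kip·in.

M_n ≈ 19000 kip·in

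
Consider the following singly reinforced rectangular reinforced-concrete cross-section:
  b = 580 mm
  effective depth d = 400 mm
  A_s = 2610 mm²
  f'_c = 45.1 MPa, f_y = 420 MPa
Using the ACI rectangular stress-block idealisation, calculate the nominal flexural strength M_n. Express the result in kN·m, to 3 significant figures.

T = A_s f_y = 2610 × 420 = 1096200 N = 1096.2 kN.
From C = T: a = T/(0.85 f'_c b) = 1096200/(0.85 × 45.1 × 580) = 49.30 mm.
M_n = T(d − a/2) = 1096.2 kN × (400 − 24.65) mm = 411.46 kN·m.

M_n ≈ 411 kN·m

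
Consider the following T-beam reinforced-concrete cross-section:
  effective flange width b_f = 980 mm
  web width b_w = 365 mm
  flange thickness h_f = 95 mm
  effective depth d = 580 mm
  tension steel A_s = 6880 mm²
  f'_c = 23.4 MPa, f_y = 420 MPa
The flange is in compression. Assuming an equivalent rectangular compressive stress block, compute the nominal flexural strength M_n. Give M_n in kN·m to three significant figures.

M_n ≈ 1420 kN·m

Tension: T = A_s f_y = 6880 × 420 = 2889600 N.
Try a within the flange: a = T/(0.85 f'_c b_f) = 2889600/(0.85 × 23.4 × 980) = 148.24 mm.
a = 148.24 > h_f = 95 mm: the block extends into the web. Split into flange-overhang and web parts.
C_f = 0.85 f'_c (b_f − b_w) h_f = 0.85 × 23.4 × (980 − 365) × 95 = 1162073 N.
Remaining web compression depth: a_w = (T − C_f)/(0.85 f'_c b_w) = (2889600 − 1162073)/(0.85 × 23.4 × 365) = 237.96 mm.
M_n = C_f(d − h_f/2) + (T − C_f)(d − a_w/2) = 1162073 × (580 − 47.5) + 1727527 × (580 − 118.98) = 618.80 + 796.42 = 1415.22 × 10⁶ N·mm.
M_n = 1415.22 kN·m.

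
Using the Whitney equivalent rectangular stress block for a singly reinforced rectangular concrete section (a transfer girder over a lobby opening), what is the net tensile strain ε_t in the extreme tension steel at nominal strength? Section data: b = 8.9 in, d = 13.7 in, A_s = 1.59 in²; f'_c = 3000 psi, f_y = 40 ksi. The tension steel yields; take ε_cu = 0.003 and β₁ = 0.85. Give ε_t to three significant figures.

a = A_s f_y/(0.85 f'_c b) = 2.802 in.
β₁ = 0.85, so c = a/β₁ = 2.802/0.85 = 3.296 in.
From the linear strain diagram with ε_cu = 0.003: ε_t = 0.003 (d − c)/c = 0.003 × (13.7 − 3.296)/3.296 = 0.00947.
Since ε_t ≥ 0.005, the section is tension-controlled.

ε_t ≈ 0.00947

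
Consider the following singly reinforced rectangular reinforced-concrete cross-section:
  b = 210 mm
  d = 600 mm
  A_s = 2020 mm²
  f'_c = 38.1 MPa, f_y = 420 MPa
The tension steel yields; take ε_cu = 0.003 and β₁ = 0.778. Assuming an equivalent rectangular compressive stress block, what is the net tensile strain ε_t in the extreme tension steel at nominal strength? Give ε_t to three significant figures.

ε_t ≈ 0.00823

a = A_s f_y/(0.85 f'_c b) = 124.75 mm.
β₁ = 0.778, so c = a/β₁ = 124.75/0.778 = 160.35 mm.
From the linear strain diagram with ε_cu = 0.003: ε_t = 0.003 (d − c)/c = 0.003 × (600 − 160.35)/160.35 = 0.00823.
Since ε_t ≥ 0.005, the section is tension-controlled.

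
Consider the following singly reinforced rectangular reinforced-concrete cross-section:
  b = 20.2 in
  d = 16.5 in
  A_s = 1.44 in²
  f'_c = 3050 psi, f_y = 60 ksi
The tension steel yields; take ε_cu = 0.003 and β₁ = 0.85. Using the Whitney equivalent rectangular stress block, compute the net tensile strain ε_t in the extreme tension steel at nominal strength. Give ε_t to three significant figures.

ε_t ≈ 0.0225

a = A_s f_y/(0.85 f'_c b) = 1.650 in.
β₁ = 0.85, so c = a/β₁ = 1.650/0.85 = 1.941 in.
From the linear strain diagram with ε_cu = 0.003: ε_t = 0.003 (d − c)/c = 0.003 × (16.5 − 1.941)/1.941 = 0.0225.
Since ε_t ≥ 0.005, the section is tension-controlled.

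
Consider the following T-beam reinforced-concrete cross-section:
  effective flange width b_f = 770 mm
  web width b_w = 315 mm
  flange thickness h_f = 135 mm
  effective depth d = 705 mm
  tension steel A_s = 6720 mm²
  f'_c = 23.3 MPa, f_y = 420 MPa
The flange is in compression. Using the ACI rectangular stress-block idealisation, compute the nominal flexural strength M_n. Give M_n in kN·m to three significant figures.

M_n ≈ 1700 kN·m

Tension: T = A_s f_y = 6720 × 420 = 2822400 N.
Try a within the flange: a = T/(0.85 f'_c b_f) = 2822400/(0.85 × 23.3 × 770) = 185.08 mm.
a = 185.08 > h_f = 135 mm: the block extends into the web. Split into flange-overhang and web parts.
C_f = 0.85 f'_c (b_f − b_w) h_f = 0.85 × 23.3 × (770 − 315) × 135 = 1216522 N.
Remaining web compression depth: a_w = (T − C_f)/(0.85 f'_c b_w) = (2822400 − 1216522)/(0.85 × 23.3 × 315) = 257.41 mm.
M_n = C_f(d − h_f/2) + (T − C_f)(d − a_w/2) = 1216522 × (705 − 67.5) + 1605878 × (705 − 128.705) = 775.53 + 925.46 = 1700.99 × 10⁶ N·mm.
M_n = 1700.99 kN·m.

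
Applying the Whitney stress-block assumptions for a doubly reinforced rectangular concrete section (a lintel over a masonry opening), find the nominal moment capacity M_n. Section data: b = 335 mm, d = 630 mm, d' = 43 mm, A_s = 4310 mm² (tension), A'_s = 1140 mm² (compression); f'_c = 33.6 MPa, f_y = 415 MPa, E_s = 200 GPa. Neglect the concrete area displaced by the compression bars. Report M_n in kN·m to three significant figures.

Assume both tension and compression steel yield.
Net tension couple steel: A_s − A'_s = 3170 mm².
a = (A_s − A'_s) f_y / (0.85 f'_c b) = 1315550/(0.85 × 33.6 × 335) = 137.50 mm.
c = a/β₁ = 137.50/0.81 = 169.75 mm; ε'_s = 0.003(c − d')/c = 0.0022 ≥ f_y/E_s = 0.0021, so compression steel does yield.
M_n = (A_s − A'_s) f_y (d − a/2) + A'_s f_y (d − d') = [1315550 × (630 − 68.75) + 473100 × (630 − 43)] × 10⁻⁶ = 738.35 + 277.71 = 1016.06 kN·m.

M_n ≈ 1020 kN·m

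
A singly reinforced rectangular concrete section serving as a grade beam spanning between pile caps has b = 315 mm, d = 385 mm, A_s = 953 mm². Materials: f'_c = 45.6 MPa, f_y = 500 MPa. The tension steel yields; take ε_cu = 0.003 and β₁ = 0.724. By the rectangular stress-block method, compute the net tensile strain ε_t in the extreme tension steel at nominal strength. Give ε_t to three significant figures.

ε_t ≈ 0.0184

a = A_s f_y/(0.85 f'_c b) = 39.03 mm.
β₁ = 0.724, so c = a/β₁ = 39.03/0.724 = 53.91 mm.
From the linear strain diagram with ε_cu = 0.003: ε_t = 0.003 (d − c)/c = 0.003 × (385 − 53.91)/53.91 = 0.0184.
Since ε_t ≥ 0.005, the section is tension-controlled.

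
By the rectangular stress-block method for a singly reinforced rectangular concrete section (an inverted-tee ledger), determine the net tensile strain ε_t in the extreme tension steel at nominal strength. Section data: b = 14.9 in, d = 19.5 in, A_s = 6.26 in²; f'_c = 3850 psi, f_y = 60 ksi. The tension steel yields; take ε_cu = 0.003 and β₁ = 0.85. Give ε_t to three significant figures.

a = A_s f_y/(0.85 f'_c b) = 7.703 in.
β₁ = 0.85, so c = a/β₁ = 7.703/0.85 = 9.062 in.
From the linear strain diagram with ε_cu = 0.003: ε_t = 0.003 (d − c)/c = 0.003 × (19.5 − 9.062)/9.062 = 0.00346.
ε_t < 0.004 — the section is over-reinforced for flexure under ACI limits.

ε_t ≈ 0.00346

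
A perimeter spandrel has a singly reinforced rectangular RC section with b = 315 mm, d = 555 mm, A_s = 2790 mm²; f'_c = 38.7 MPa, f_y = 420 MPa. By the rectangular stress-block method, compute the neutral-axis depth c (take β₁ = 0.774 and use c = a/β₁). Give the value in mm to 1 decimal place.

T = A_s f_y = 2790 × 420 = 1171800 N = 1171.8 kN.
Setting C = 0.85 f'_c a b equal to T: a = 1171800/(0.85 × 38.7 × 315) = 113.087 mm.
With β₁ = 0.774, c = a/β₁ = 113.087/0.774 = 146.1 mm.

c ≈ 146.1 mm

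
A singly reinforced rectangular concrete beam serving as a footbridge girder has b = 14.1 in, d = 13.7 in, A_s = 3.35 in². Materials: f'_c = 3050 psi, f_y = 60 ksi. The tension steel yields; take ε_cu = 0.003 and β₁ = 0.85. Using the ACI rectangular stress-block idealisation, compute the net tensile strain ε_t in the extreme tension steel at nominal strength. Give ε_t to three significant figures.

a = A_s f_y/(0.85 f'_c b) = 5.499 in.
β₁ = 0.85, so c = a/β₁ = 5.499/0.85 = 6.469 in.
From the linear strain diagram with ε_cu = 0.003: ε_t = 0.003 (d − c)/c = 0.003 × (13.7 − 6.469)/6.469 = 0.00335.
ε_t < 0.004 — the section is over-reinforced for flexure under ACI limits.

ε_t ≈ 0.00335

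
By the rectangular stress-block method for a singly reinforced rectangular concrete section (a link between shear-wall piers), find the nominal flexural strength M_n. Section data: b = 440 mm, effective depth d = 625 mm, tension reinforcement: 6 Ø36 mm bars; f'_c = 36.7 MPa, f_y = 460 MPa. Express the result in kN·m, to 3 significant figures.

A_s = 6 × 1018 = 6108 mm².
T = A_s f_y = 6108 × 460 = 2809680 N = 2809.68 kN.
From C = T: a = T/(0.85 f'_c b) = 2809680/(0.85 × 36.7 × 440) = 204.70 mm.
M_n = T(d − a/2) = 2809.68 kN × (625 − 102.35) mm = 1468.48 kN·m.

M_n ≈ 1470 kN·m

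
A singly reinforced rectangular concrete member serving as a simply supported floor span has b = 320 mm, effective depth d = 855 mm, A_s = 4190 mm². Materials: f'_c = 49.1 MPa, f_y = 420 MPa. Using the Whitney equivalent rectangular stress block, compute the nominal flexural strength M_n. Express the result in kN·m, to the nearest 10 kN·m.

M_n ≈ 1390 kN·m

T = A_s f_y = 4190 × 420 = 1759800 N = 1759.8 kN.
From C = T: a = T/(0.85 f'_c b) = 1759800/(0.85 × 49.1 × 320) = 131.77 mm.
M_n = T(d − a/2) = 1759.8 kN × (855 − 65.885) mm = 1388.68 kN·m.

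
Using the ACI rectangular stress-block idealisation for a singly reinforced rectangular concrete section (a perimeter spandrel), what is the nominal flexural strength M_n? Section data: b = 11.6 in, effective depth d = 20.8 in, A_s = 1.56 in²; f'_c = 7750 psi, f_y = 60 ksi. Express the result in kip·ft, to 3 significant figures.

T = A_s f_y = 1.56 × 60 = 93.6 kips.
a = T/(0.85 f'_c b) = 93.6/(0.85 × 7.75 × 11.6) = 1.225 in.
M_n = T(d − a/2) = 93.6 × (20.8 − 0.6125) = 1889.6 kip·in = 1889.6/12 = 157.47 kip·ft.

M_n ≈ 157 kip·ft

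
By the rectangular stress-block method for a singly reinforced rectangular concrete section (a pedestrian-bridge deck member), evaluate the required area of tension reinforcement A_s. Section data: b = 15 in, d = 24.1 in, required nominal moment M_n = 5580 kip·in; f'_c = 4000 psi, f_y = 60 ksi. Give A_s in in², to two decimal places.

A_s ≈ 4.31 in²

From M_n = 0.85 f'_c a b (d − a/2):
a = d − √(d² − 2M_n/(0.85 f'_c b)) = 24.1 − √(24.1² − 2 × 5580/(0.85 × 4 × 15)) = 5.074 in.
A_s = 0.85 f'_c a b / f_y = 0.85 × 4 × 5.074 × 15 / 60 = 4.313 in².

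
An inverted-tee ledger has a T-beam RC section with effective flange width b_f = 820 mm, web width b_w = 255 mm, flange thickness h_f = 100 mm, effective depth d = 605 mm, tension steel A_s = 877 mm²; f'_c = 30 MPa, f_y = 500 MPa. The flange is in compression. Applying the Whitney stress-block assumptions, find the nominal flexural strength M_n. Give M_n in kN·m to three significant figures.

Tension: T = A_s f_y = 877 × 500 = 438500 N.
Try a within the flange: a = T/(0.85 f'_c b_f) = 438500/(0.85 × 30 × 820) = 20.97 mm.
Since a = 20.97 ≤ h_f = 100 mm, the stress block lies entirely in the flange; analyse as a rectangular beam of width b_f.
M_n = T(d − a/2) = 438500 × (605 − 10.485) = 260.69 × 10⁶ N·mm.
M_n = 260.69 kN·m.

M_n ≈ 261 kN·m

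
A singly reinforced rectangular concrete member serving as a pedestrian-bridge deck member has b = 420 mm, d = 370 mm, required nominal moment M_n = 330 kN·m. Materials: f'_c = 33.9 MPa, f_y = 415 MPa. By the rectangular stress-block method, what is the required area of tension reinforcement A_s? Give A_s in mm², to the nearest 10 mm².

With M_n = 0.85 f'_c a b (d − a/2), solve the quadratic for a:
a = d − √(d² − 2M_n/(0.85 f'_c b)) = 370 − √(370² − 2 × 330×10⁶/(0.85 × 33.9 × 420)) = 83.01 mm.
A_s = 0.85 f'_c a b / f_y = 0.85 × 33.9 × 83.01 × 420 / 415 = 2420.8 mm².

A_s ≈ 2420 mm²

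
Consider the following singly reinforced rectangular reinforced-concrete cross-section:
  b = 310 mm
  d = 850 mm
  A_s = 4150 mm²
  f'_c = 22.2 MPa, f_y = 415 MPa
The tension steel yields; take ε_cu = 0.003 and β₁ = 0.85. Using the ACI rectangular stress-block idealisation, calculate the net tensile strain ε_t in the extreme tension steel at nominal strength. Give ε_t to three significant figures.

a = A_s f_y/(0.85 f'_c b) = 294.42 mm.
β₁ = 0.85, so c = a/β₁ = 294.42/0.85 = 346.38 mm.
From the linear strain diagram with ε_cu = 0.003: ε_t = 0.003 (d − c)/c = 0.003 × (850 − 346.38)/346.38 = 0.00436.
ε_t is between 0.004 and 0.005 — transition zone.

ε_t ≈ 0.00436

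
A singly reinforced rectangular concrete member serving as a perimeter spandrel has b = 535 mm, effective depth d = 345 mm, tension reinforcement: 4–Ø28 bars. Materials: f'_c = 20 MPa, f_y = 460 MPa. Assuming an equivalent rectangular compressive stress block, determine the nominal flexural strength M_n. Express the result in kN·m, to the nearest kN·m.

M_n ≈ 320 kN·m

A_s = 4 × 616 = 2464 mm².
T = A_s f_y = 2464 × 460 = 1133440 N = 1133.44 kN.
From C = T: a = T/(0.85 f'_c b) = 1133440/(0.85 × 20 × 535) = 124.62 mm.
M_n = T(d − a/2) = 1133.44 kN × (345 − 62.31) mm = 320.41 kN·m.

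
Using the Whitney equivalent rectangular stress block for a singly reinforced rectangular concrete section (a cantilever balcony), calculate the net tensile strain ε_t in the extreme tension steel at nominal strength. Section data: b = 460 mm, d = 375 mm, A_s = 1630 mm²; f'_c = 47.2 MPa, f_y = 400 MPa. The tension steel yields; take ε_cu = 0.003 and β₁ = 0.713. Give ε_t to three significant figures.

ε_t ≈ 0.0197

a = A_s f_y/(0.85 f'_c b) = 35.33 mm.
β₁ = 0.713, so c = a/β₁ = 35.33/0.713 = 49.55 mm.
From the linear strain diagram with ε_cu = 0.003: ε_t = 0.003 (d − c)/c = 0.003 × (375 − 49.55)/49.55 = 0.0197.
Since ε_t ≥ 0.005, the section is tension-controlled.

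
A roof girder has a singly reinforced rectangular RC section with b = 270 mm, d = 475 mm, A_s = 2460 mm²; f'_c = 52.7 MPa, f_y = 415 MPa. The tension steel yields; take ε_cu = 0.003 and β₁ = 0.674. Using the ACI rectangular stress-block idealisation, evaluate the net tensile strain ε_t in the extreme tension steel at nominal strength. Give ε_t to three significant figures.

a = A_s f_y/(0.85 f'_c b) = 84.41 mm.
β₁ = 0.674, so c = a/β₁ = 84.41/0.674 = 125.24 mm.
From the linear strain diagram with ε_cu = 0.003: ε_t = 0.003 (d − c)/c = 0.003 × (475 − 125.24)/125.24 = 0.00838.
Since ε_t ≥ 0.005, the section is tension-controlled.

ε_t ≈ 0.00838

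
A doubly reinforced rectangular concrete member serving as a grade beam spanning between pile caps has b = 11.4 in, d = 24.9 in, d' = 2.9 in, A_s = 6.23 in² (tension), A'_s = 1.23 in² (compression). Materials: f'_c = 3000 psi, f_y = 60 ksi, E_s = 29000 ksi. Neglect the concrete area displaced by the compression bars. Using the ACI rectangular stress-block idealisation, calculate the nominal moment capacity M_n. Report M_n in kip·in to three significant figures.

Assume both steels yield.
a = (A_s − A'_s) f_y/(0.85 f'_c b) = (6.23 − 1.23) × 60/(0.85 × 3 × 11.4) = 10.320 in.
c = a/β₁ = 10.320/0.85 = 12.141 in; ε'_s = 0.003(c − d')/c = 0.0023 ≥ ε_y = 0.0021, so the compression steel yields.
M_n = (A_s − A'_s) f_y (d − a/2) + A'_s f_y (d − d') = 300 × (24.9 − 5.16) + 73.8 × (24.9 − 2.9) = 5922.0 + 1623.6 = 7545.6 kip·in.

M_n ≈ 7550 kip·in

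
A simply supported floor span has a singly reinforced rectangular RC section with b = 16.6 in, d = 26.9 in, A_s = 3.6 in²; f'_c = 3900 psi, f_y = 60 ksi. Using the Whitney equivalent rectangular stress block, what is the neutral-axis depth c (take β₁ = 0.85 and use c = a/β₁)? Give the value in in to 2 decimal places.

c ≈ 4.62 in

T = A_s f_y = 3.6 × 60 = 216 kips.
a = T/(0.85 f'_c b) = 216/(0.85 × 3.9 × 16.6) = 3.9252 in.
With β₁ = 0.85, c = a/β₁ = 3.9252/0.85 = 4.62 in.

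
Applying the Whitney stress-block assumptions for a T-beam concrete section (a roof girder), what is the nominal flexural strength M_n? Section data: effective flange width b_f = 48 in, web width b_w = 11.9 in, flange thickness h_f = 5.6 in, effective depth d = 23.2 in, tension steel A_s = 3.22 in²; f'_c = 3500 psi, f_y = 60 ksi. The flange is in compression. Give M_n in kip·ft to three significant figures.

Tension: T = A_s f_y = 3.22 × 60 = 193.2 kips.
Try a within the flange: a = T/(0.85 f'_c b_f) = 193.2/(0.85 × 3.5 × 48) = 1.353 in.
Since a = 1.353 ≤ h_f = 5.6 in, the stress block lies entirely in the flange; analyse as a rectangular beam of width b_f.
M_n = T(d − a/2) = 193.2 × (23.2 − 0.6765) = 4351.5 kip·in.
M_n = 4351.5/12 = 362.63 kip·ft.

M_n ≈ 363 kip·ft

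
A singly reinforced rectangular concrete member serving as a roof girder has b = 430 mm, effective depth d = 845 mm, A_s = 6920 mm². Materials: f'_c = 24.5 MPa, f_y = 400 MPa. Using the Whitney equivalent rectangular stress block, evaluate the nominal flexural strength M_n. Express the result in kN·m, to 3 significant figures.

T = A_s f_y = 6920 × 400 = 2768000 N = 2768 kN.
From C = T: a = T/(0.85 f'_c b) = 2768000/(0.85 × 24.5 × 430) = 309.11 mm.
M_n = T(d − a/2) = 2768 kN × (845 − 154.555) mm = 1911.15 kN·m.

M_n ≈ 1910 kN·m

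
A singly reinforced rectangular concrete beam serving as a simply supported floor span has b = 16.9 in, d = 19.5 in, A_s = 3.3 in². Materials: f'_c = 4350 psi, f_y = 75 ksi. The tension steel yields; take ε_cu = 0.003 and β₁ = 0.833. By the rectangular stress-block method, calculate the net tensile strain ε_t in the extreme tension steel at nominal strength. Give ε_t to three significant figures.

a = A_s f_y/(0.85 f'_c b) = 3.961 in.
β₁ = 0.833, so c = a/β₁ = 3.961/0.833 = 4.755 in.
From the linear strain diagram with ε_cu = 0.003: ε_t = 0.003 (d − c)/c = 0.003 × (19.5 − 4.755)/4.755 = 0.00930.
Since ε_t ≥ 0.005, the section is tension-controlled.

ε_t ≈ 0.00930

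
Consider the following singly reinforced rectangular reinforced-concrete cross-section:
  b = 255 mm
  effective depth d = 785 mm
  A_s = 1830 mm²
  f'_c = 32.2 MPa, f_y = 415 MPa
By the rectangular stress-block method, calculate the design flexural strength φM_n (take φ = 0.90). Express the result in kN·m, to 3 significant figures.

T = A_s f_y = 1830 × 415 = 759450 N = 759.45 kN.
From C = T: a = T/(0.85 f'_c b) = 759450/(0.85 × 32.2 × 255) = 108.81 mm.
M_n = T(d − a/2) = 759.45 kN × (785 − 54.405) mm = 554.85 kN·m.
φM_n = 0.90 × 554.85 = 499.37 kN·m.

φM_n ≈ 499 kN·m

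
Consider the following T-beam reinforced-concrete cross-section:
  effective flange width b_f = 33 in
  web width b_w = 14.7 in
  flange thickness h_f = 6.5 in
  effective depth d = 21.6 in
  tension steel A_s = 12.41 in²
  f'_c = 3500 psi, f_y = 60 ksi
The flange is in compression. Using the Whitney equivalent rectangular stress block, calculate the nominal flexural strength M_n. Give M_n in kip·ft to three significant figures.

M_n ≈ 1100 kip·ft

Tension: T = A_s f_y = 12.41 × 60 = 744.6 kips.
Try a within the flange: a = T/(0.85 f'_c b_f) = 744.6/(0.85 × 3.5 × 33) = 7.584 in.
a = 7.584 > h_f = 6.5 in: the block extends into the web. Split into flange-overhang and web parts.
C_f = 0.85 f'_c (b_f − b_w) h_f = 0.85 × 3.5 × (33 − 14.7) × 6.5 = 353.9 kips.
Remaining web compression depth: a_w = (T − C_f)/(0.85 f'_c b_w) = (744.6 − 353.9)/(0.85 × 3.5 × 14.7) = 8.934 in.
M_n = C_f(d − h_f/2) + (T − C_f)(d − a_w/2) = 353.9 × (21.6 − 3.25) + 390.7 × (21.6 − 4.467) = 6494.1 + 6693.9 = 13188.0 kip·in.
M_n = 13188.0/12 = 1099.00 kip·ft.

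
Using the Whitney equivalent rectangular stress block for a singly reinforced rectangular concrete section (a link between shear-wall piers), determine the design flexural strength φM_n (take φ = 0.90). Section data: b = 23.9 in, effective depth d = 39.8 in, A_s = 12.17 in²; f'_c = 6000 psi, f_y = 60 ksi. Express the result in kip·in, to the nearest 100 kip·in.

T = A_s f_y = 12.17 × 60 = 730.2 kips.
a = T/(0.85 f'_c b) = 730.2/(0.85 × 6 × 23.9) = 5.991 in.
M_n = T(d − a/2) = 730.2 × (39.8 − 2.9955) = 26874.6 kip·in.
φM_n = 0.90 × 26874.6 = 24187.1 kip·in.

φM_n ≈ 24200 kip·in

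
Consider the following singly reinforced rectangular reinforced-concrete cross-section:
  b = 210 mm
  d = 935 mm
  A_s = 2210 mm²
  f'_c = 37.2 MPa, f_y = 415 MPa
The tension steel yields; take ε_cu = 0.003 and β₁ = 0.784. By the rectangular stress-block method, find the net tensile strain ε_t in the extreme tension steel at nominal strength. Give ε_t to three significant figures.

a = A_s f_y/(0.85 f'_c b) = 138.12 mm.
β₁ = 0.784, so c = a/β₁ = 138.12/0.784 = 176.17 mm.
From the linear strain diagram with ε_cu = 0.003: ε_t = 0.003 (d − c)/c = 0.003 × (935 − 176.17)/176.17 = 0.0129.
Since ε_t ≥ 0.005, the section is tension-controlled.

ε_t ≈ 0.0129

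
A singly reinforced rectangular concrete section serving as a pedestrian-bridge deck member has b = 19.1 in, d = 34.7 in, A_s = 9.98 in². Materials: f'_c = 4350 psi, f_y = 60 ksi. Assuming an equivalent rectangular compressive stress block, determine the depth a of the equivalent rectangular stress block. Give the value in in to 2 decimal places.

T = A_s f_y = 9.98 × 60 = 598.8 kips.
a = T/(0.85 f'_c b) = 598.8/(0.85 × 4.35 × 19.1) = 8.48 in.

a ≈ 8.48 in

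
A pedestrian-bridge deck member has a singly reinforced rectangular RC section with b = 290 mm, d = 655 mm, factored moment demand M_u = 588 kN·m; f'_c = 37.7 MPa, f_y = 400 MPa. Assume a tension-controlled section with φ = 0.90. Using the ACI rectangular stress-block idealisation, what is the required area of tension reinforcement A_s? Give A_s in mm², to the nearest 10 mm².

M_n = M_u/φ = 588/0.90 = 653.333 kN·m.
With M_n = 0.85 f'_c a b (d − a/2), solve the quadratic for a:
a = d − √(d² − 2M_n/(0.85 f'_c b)) = 655 − √(655² − 2 × 653.333×10⁶/(0.85 × 37.7 × 290)) = 117.95 mm.
A_s = 0.85 f'_c a b / f_y = 0.85 × 37.7 × 117.95 × 290 / 400 = 2740.3 mm².

A_s ≈ 2740 mm²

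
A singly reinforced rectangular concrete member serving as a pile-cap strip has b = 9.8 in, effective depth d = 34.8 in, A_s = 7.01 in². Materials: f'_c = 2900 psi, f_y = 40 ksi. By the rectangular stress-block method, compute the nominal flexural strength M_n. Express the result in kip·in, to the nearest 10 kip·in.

M_n ≈ 8130 kip·in

T = A_s f_y = 7.01 × 40 = 280.4 kips.
a = T/(0.85 f'_c b) = 280.4/(0.85 × 2.9 × 9.8) = 11.607 in.
M_n = T(d − a/2) = 280.4 × (34.8 − 5.8035) = 8130.6 kip·in.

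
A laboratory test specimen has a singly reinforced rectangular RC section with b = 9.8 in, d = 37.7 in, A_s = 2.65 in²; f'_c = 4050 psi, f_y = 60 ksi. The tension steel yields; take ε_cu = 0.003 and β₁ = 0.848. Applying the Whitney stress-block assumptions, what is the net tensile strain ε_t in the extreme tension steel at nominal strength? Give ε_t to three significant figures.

a = A_s f_y/(0.85 f'_c b) = 4.713 in.
β₁ = 0.848, so c = a/β₁ = 4.713/0.848 = 5.558 in.
From the linear strain diagram with ε_cu = 0.003: ε_t = 0.003 (d − c)/c = 0.003 × (37.7 − 5.558)/5.558 = 0.0173.
Since ε_t ≥ 0.005, the section is tension-controlled.

ε_t ≈ 0.0173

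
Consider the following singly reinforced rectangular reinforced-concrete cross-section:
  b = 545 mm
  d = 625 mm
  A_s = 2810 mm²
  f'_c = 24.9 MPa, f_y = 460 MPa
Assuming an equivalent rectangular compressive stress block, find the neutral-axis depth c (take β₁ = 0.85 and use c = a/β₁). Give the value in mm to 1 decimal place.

c ≈ 131.8 mm

T = A_s f_y = 2810 × 460 = 1292600 N = 1292.6 kN.
Setting C = 0.85 f'_c a b equal to T: a = 1292600/(0.85 × 24.9 × 545) = 112.060 mm.
With β₁ = 0.85, c = a/β₁ = 112.060/0.85 = 131.8 mm.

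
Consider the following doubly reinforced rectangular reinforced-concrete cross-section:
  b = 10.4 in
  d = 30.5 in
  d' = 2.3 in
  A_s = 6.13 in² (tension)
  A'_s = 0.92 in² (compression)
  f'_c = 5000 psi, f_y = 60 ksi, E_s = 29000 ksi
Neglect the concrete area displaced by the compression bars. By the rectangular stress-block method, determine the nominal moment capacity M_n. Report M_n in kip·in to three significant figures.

Assume both steels yield.
a = (A_s − A'_s) f_y/(0.85 f'_c b) = (6.13 − 0.92) × 60/(0.85 × 5 × 10.4) = 7.072 in.
c = a/β₁ = 7.072/0.8 = 8.840 in; ε'_s = 0.003(c − d')/c = 0.0022 ≥ ε_y = 0.0021, so the compression steel yields.
M_n = (A_s − A'_s) f_y (d − a/2) + A'_s f_y (d − d') = 312.6 × (30.5 − 3.536) + 55.2 × (30.5 − 2.3) = 8428.9 + 1556.6 = 9985.5 kip·in.

M_n ≈ 9990 kip·in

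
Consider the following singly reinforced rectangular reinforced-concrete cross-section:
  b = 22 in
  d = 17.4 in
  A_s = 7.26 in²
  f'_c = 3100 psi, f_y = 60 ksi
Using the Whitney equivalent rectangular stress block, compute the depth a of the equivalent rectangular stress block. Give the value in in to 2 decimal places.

T = A_s f_y = 7.26 × 60 = 435.6 kips.
a = T/(0.85 f'_c b) = 435.6/(0.85 × 3.1 × 22) = 7.51 in.

a ≈ 7.51 in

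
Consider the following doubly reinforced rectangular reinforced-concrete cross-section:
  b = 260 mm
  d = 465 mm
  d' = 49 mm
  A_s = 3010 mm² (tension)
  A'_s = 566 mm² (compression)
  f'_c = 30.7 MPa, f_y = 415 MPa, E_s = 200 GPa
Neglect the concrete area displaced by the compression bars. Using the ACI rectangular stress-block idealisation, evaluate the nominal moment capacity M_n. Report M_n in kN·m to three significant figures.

M_n ≈ 494 kN·m

Assume both tension and compression steel yield.
Net tension couple steel: A_s − A'_s = 2444 mm².
a = (A_s − A'_s) f_y / (0.85 f'_c b) = 1014260/(0.85 × 30.7 × 260) = 149.49 mm.
c = a/β₁ = 149.49/0.831 = 179.89 mm; ε'_s = 0.003(c − d')/c = 0.0022 ≥ f_y/E_s = 0.0021, so compression steel does yield.
M_n = (A_s − A'_s) f_y (d − a/2) + A'_s f_y (d − d') = [1014260 × (465 − 74.745) + 234890 × (465 − 49)] × 10⁻⁶ = 395.82 + 97.71 = 493.53 kN·m.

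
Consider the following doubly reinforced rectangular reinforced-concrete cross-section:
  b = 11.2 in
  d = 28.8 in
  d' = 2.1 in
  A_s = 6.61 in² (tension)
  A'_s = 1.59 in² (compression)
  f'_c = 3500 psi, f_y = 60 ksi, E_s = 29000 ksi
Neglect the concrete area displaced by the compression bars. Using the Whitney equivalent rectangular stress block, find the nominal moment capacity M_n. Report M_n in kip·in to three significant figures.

M_n ≈ 9860 kip·in

Assume both steels yield.
a = (A_s − A'_s) f_y/(0.85 f'_c b) = (6.61 − 1.59) × 60/(0.85 × 3.5 × 11.2) = 9.040 in.
c = a/β₁ = 9.040/0.85 = 10.635 in; ε'_s = 0.003(c − d')/c = 0.0024 ≥ ε_y = 0.0021, so the compression steel yields.
M_n = (A_s − A'_s) f_y (d − a/2) + A'_s f_y (d − d') = 301.2 × (28.8 − 4.52) + 95.4 × (28.8 − 2.1) = 7313.1 + 2547.2 = 9860.3 kip·in.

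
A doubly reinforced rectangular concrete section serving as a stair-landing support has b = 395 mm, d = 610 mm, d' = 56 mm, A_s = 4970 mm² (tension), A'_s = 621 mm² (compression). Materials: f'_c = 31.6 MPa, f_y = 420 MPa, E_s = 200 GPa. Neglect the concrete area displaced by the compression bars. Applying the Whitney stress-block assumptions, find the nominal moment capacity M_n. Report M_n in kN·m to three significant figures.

M_n ≈ 1100 kN·m

Assume both tension and compression steel yield.
Net tension couple steel: A_s − A'_s = 4349 mm².
a = (A_s − A'_s) f_y / (0.85 f'_c b) = 1826580/(0.85 × 31.6 × 395) = 172.16 mm.
c = a/β₁ = 172.16/0.824 = 208.93 mm; ε'_s = 0.003(c − d')/c = 0.0022 ≥ f_y/E_s = 0.0021, so compression steel does yield.
M_n = (A_s − A'_s) f_y (d − a/2) + A'_s f_y (d − d') = [1826580 × (610 − 86.08) + 260820 × (610 − 56)] × 10⁻⁶ = 956.98 + 144.49 = 1101.47 kN·m.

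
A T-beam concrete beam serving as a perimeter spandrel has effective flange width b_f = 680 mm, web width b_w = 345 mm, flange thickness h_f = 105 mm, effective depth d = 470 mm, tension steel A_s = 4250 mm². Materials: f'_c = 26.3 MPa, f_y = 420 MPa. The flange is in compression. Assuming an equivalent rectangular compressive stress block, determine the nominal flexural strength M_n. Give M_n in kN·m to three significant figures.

M_n ≈ 733 kN·m

Tension: T = A_s f_y = 4250 × 420 = 1785000 N.
Try a within the flange: a = T/(0.85 f'_c b_f) = 1785000/(0.85 × 26.3 × 680) = 117.42 mm.
a = 117.42 > h_f = 105 mm: the block extends into the web. Split into flange-overhang and web parts.
C_f = 0.85 f'_c (b_f − b_w) h_f = 0.85 × 26.3 × (680 − 345) × 105 = 786337 N.
Remaining web compression depth: a_w = (T − C_f)/(0.85 f'_c b_w) = (1785000 − 786337)/(0.85 × 26.3 × 345) = 129.49 mm.
M_n = C_f(d − h_f/2) + (T − C_f)(d − a_w/2) = 786337 × (470 − 52.5) + 998663 × (470 − 64.745) = 328.30 + 404.71 = 733.01 × 10⁶ N·mm.
M_n = 733.01 kN·m.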